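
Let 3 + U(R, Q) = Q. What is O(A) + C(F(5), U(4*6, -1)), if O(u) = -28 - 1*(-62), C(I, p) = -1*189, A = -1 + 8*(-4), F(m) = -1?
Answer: -155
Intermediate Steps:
U(R, Q) = -3 + Q
A = -33 (A = -1 - 32 = -33)
C(I, p) = -189
O(u) = 34 (O(u) = -28 + 62 = 34)
O(A) + C(F(5), U(4*6, -1)) = 34 - 189 = -155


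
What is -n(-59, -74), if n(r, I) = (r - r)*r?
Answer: 0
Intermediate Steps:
n(r, I) = 0 (n(r, I) = 0*r = 0)
-n(-59, -74) = -1*0 = 0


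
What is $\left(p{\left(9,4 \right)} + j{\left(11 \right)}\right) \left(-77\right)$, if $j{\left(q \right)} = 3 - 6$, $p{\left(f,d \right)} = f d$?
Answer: $-2541$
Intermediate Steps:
$p{\left(f,d \right)} = d f$
$j{\left(q \right)} = -3$
$\left(p{\left(9,4 \right)} + j{\left(11 \right)}\right) \left(-77\right) = \left(4 \cdot 9 - 3\right) \left(-77\right) = \left(36 - 3\right) \left(-77\right) = 33 \left(-77\right) = -2541$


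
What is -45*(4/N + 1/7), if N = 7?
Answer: -225/7 ≈ -32.143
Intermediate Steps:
-45*(4/N + 1/7) = -45*(4/7 + 1/7) = -45*(4*(⅐) + 1*(⅐)) = -45*(4/7 + ⅐) = -45*5/7 = -225/7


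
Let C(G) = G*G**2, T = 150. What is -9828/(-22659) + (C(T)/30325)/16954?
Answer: 375776136/853455883 ≈ 0.44030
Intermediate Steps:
C(G) = G**3
-9828/(-22659) + (C(T)/30325)/16954 = -9828/(-22659) + (150**3/30325)/16954 = -9828*(-1/22659) + (3375000*(1/30325))*(1/16954) = 36/83 + (135000/1213)*(1/16954) = 36/83 + 67500/10282601 = 375776136/853455883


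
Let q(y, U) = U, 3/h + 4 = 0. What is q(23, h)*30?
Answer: -45/2 ≈ -22.500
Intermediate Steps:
h = -3/4 (h = 3/(-4 + 0) = 3/(-4) = 3*(-1/4) = -3/4 ≈ -0.75000)
q(23, h)*30 = -3/4*30 = -45/2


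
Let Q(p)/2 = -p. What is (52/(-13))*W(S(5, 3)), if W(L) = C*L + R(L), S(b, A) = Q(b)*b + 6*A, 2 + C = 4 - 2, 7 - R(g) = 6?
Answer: -4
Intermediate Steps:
R(g) = 1 (R(g) = 7 - 1*6 = 7 - 6 = 1)
Q(p) = -2*p (Q(p) = 2*(-p) = -2*p)
C = 0 (C = -2 + (4 - 2) = -2 + 2 = 0)
S(b, A) = -2*b² + 6*A (S(b, A) = (-2*b)*b + 6*A = -2*b² + 6*A)
W(L) = 1 (W(L) = 0*L + 1 = 0 + 1 = 1)
(52/(-13))*W(S(5, 3)) = (52/(-13))*1 = (52*(-1/13))*1 = -4*1 = -4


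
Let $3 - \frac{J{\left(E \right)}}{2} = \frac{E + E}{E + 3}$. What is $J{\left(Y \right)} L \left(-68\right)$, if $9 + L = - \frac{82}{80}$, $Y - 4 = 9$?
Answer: $\frac{74987}{40} \approx 1874.7$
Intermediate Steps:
$Y = 13$ ($Y = 4 + 9 = 13$)
$J{\left(E \right)} = 6 - \frac{4 E}{3 + E}$ ($J{\left(E \right)} = 6 - 2 \frac{E + E}{E + 3} = 6 - 2 \frac{2 E}{3 + E} = 6 - \frac{4 E}{3 + E}$)
$L = - \frac{401}{40}$ ($L = -9 - \frac{82}{80} = -9 - \frac{41}{40} = - \frac{401}{40} \approx -10.025$)
$J{\left(Y \right)} L \left(-68\right) = \frac{2 \left(9 + 13\right)}{3 + 13} \left(- \frac{401}{40}\right) \left(-68\right) = 2 \cdot \frac{1}{16} \cdot 22 \left(- \frac{401}{40}\right) \left(-68\right) = \frac{11}{4} \left(- \frac{401}{40}\right) \left(-68\right) = \left(- \frac{4411}{160}\right) \left(-68\right) = \frac{74987}{40}$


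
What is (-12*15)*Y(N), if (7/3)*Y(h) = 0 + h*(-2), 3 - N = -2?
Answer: 5400/7 ≈ 771.43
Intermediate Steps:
N = 5 (N = 3 - 1*(-2) = 3 + 2 = 5)
Y(h) = -6*h/7 (Y(h) = 3*(0 + h*(-2))/7 = 3*(0 - 2*h)/7 = 3*(-2*h)/7 = -6*h/7)
(-12*15)*Y(N) = (-12*15)*(-6/7*5) = -180*(-30/7) = 5400/7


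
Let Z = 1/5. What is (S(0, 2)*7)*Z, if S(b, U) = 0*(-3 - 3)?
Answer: 0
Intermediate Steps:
S(b, U) = 0 (S(b, U) = 0*(-6) = 0)
Z = ⅕ ≈ 0.20000
(S(0, 2)*7)*Z = (0*7)*(⅕) = 0*(⅕) = 0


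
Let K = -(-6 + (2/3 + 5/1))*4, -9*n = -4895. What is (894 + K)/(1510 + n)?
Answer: 8058/18485 ≈ 0.43592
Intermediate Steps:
n = 4895/9 (n = -1/9*(-4895) = 4895/9 ≈ 543.89)
K = 4/3 (K = -(-6 + (2*(1/3) + 5*1))*4 = -(-6 + (2/3 + 5))*4 = -(-6 + 17/3)*4 = -1*(-1/3)*4 = (1/3)*4 = 4/3 ≈ 1.3333)
(894 + K)/(1510 + n) = (894 + 4/3)/(1510 + 4895/9) = 2686/(3*(18485/9)) = (2686/3)*(9/18485) = 8058/18485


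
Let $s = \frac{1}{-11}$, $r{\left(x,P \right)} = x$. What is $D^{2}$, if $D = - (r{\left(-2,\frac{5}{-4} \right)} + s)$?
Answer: $\frac{529}{121} \approx 4.3719$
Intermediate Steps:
$s = - \frac{1}{11} \approx -0.090909$
$D = \frac{23}{11}$ ($D = - (-2 - \frac{1}{11}) = \left(-1\right) \left(- \frac{23}{11}\right) = \frac{23}{11} \approx 2.0909$)
$D^{2} = \left(\frac{23}{11}\right)^{2} = \frac{529}{121}$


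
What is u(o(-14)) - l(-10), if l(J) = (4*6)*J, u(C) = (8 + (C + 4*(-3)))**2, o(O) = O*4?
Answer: 3840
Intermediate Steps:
o(O) = 4*O
u(C) = (-4 + C)**2 (u(C) = (8 + (C - 12))**2 = (8 + (-12 + C))**2 = (-4 + C)**2)
l(J) = 24*J
u(o(-14)) - l(-10) = (-4 + 4*(-14))**2 - 24*(-10) = (-4 - 56)**2 - 1*(-240) = (-60)**2 + 240 = 3600 + 240 = 3840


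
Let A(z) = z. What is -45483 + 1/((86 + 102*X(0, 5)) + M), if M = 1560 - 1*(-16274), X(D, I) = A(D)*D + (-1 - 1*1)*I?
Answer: -768662699/16900 ≈ -45483.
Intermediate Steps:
X(D, I) = D² - 2*I (X(D, I) = D*D + (-1 - 1*1)*I = D² + (-1 - 1)*I = D² - 2*I)
M = 17834 (M = 1560 + 16274 = 17834)
-45483 + 1/((86 + 102*X(0, 5)) + M) = -45483 + 1/((86 + 102*(0² - 2*5)) + 17834) = -45483 + 1/((86 + 102*(0 - 10)) + 17834) = -45483 + 1/((86 + 102*(-10)) + 17834) = -45483 + 1/((86 - 1020) + 17834) = -45483 + 1/(-934 + 17834) = -45483 + 1/16900 = -768662699/16900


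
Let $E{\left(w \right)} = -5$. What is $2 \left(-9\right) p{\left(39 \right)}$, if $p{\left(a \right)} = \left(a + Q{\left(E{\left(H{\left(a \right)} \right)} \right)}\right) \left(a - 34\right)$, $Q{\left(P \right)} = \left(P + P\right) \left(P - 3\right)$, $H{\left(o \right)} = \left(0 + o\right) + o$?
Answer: $-10710$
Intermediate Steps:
$H{\left(o \right)} = 2 o$ ($H{\left(o \right)} = o + o = 2 o$)
$Q{\left(P \right)} = 2 P \left(-3 + P\right)$
$p{\left(a \right)} = \left(-34 + a\right) \left(80 + a\right)$ ($p{\left(a \right)} = \left(a + 2 \left(-5\right) \left(-3 - 5\right)\right) \left(a - 34\right) = \left(a + 2 \left(-5\right) \left(-8\right)\right) \left(-34 + a\right) = \left(a + 80\right) \left(-34 + a\right) = \left(80 + a\right) \left(-34 + a\right) = \left(-34 + a\right) \left(80 + a\right)$)
$2 \left(-9\right) p{\left(39 \right)} = 2 \left(-9\right) \left(-2720 + 39^{2} + 46 \cdot 39\right) = - 18 \left(-2720 + 1521 + 1794\right) = \left(-18\right) 595 = -10710$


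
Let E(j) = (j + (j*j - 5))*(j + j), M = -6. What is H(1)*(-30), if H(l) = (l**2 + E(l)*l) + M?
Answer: 330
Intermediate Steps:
E(j) = 2*j*(-5 + j + j**2) (E(j) = (j + (j**2 - 5))*(2*j) = (j + (-5 + j**2))*(2*j) = (-5 + j + j**2)*(2*j) = 2*j*(-5 + j + j**2))
H(l) = -6 + l**2 + 2*l**2*(-5 + l + l**2) (H(l) = (l**2 + (2*l*(-5 + l + l**2))*l) - 6 = (l**2 + 2*l**2*(-5 + l + l**2)) - 6 = -6 + l**2 + 2*l**2*(-5 + l + l**2))
H(1)*(-30) = (-6 + 1**2 + 2*1**2*(-5 + 1 + 1**2))*(-30) = (-6 + 1 + 2*1*(-5 + 1 + 1))*(-30) = (-6 + 1 + 2*1*(-3))*(-30) = (-6 + 1 - 6)*(-30) = -11*(-30) = 330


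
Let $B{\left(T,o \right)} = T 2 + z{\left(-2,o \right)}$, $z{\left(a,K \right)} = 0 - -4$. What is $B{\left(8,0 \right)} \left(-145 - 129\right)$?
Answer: $-5480$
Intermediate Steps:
$z{\left(a,K \right)} = 4$ ($z{\left(a,K \right)} = 0 + 4 = 4$)
$B{\left(T,o \right)} = 4 + 2 T$ ($B{\left(T,o \right)} = T 2 + 4 = 2 T + 4 = 4 + 2 T$)
$B{\left(8,0 \right)} \left(-145 - 129\right) = \left(4 + 2 \cdot 8\right) \left(-145 - 129\right) = \left(4 + 16\right) \left(-274\right) = 20 \left(-274\right) = -5480$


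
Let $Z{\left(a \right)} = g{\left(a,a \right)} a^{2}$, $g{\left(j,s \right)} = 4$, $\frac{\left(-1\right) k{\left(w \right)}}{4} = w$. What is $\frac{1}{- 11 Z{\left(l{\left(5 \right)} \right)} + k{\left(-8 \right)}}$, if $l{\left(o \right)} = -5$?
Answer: $- \frac{1}{1068} \approx -0.00093633$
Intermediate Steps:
$k{\left(w \right)} = - 4 w$
$Z{\left(a \right)} = 4 a^{2}$
$\frac{1}{- 11 Z{\left(l{\left(5 \right)} \right)} + k{\left(-8 \right)}} = \frac{1}{- 11 \cdot 4 \left(-5\right)^{2} - -32} = \frac{1}{- 11 \cdot 4 \cdot 25 + 32} = \frac{1}{\left(-11\right) 100 + 32} = \frac{1}{-1100 + 32} = \frac{1}{-1068} = - \frac{1}{1068}$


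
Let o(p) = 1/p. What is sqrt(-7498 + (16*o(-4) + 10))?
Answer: 2*I*sqrt(1873) ≈ 86.556*I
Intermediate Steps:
sqrt(-7498 + (16*o(-4) + 10)) = sqrt(-7498 + (16/(-4) + 10)) = sqrt(-7498 + (16*(-1/4) + 10)) = sqrt(-7498 + (-4 + 10)) = sqrt(-7498 + 6) = sqrt(-7492) = 2*I*sqrt(1873)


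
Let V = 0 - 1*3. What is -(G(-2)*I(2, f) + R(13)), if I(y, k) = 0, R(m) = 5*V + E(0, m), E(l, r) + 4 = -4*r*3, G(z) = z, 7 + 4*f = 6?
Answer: 175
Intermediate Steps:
f = -1/4 (f = -7/4 + (1/4)*6 = -7/4 + 3/2 = -1/4 ≈ -0.25000)
E(l, r) = -4 - 12*r (E(l, r) = -4 - 4*r*3 = -4 - 12*r)
V = -3 (V = 0 - 3 = -3)
R(m) = -19 - 12*m (R(m) = 5*(-3) + (-4 - 12*m) = -15 + (-4 - 12*m) = -19 - 12*m)
-(G(-2)*I(2, f) + R(13)) = -(-2*0 + (-19 - 12*13)) = -(0 + (-19 - 156)) = -(0 - 175) = -1*(-175) = 175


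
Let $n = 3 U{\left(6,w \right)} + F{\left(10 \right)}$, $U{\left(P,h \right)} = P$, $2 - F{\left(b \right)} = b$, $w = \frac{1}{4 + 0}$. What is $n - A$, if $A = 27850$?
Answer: $-27840$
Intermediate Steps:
$w = \frac{1}{4} \approx 0.25$
$F{\left(b \right)} = 2 - b$
$n = 10$ ($n = 3 \cdot 6 + \left(2 - 10\right) = 18 + \left(2 - 10\right) = 18 - 8 = 10$)
$n - A = 10 - 27850 = -27840$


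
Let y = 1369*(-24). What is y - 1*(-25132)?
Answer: -7724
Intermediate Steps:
y = -32856
y - 1*(-25132) = -32856 - 1*(-25132) = -32856 + 25132 = -7724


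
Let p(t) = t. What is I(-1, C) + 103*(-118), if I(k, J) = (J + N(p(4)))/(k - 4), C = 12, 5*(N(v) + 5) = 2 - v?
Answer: -303883/25 ≈ -12155.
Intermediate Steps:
N(v) = -23/5 - v/5 (N(v) = -5 + (2 - v)/5 = -5 + (⅖ - v/5) = -23/5 - v/5)
I(k, J) = (-27/5 + J)/(-4 + k) (I(k, J) = (J + (-23/5 - ⅕*4))/(k - 4) = (J + (-23/5 - ⅘))/(-4 + k) = (J - 27/5)/(-4 + k) = (-27/5 + J)/(-4 + k))
I(-1, C) + 103*(-118) = (-27/5 + 12)/(-4 - 1) + 103*(-118) = (33/5)/(-5) - 12154 = -⅕*33/5 - 12154 = -33/25 - 12154 = -303883/25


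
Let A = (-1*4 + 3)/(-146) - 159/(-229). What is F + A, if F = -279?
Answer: -9304643/33434 ≈ -278.30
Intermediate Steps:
A = 23443/33434 (A = (-4 + 3)*(-1/146) - 159*(-1/229) = -1*(-1/146) + 159/229 = 1/146 + 159/229 = 23443/33434 ≈ 0.70117)
F + A = -279 + 23443/33434 = -9304643/33434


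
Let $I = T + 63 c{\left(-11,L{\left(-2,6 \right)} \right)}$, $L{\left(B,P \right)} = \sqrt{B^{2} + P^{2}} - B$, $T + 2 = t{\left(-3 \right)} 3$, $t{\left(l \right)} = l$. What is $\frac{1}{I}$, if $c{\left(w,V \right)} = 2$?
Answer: $\frac{1}{115} \approx 0.0086956$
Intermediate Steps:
$T = -11$ ($T = -2 - 9 = -11$)
$I = 115$ ($I = -11 + 63 \cdot 2 = -11 + 126 = 115$)
$\frac{1}{I} = \frac{1}{115}$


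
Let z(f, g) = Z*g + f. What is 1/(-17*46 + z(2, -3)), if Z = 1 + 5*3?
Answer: -1/828 ≈ -0.0012077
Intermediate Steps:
Z = 16 (Z = 1 + 15 = 16)
z(f, g) = f + 16*g (z(f, g) = 16*g + f = f + 16*g)
1/(-17*46 + z(2, -3)) = 1/(-17*46 + (2 + 16*(-3))) = 1/(-782 + (2 - 48)) = 1/(-782 - 46) = 1/(-828) = -1/828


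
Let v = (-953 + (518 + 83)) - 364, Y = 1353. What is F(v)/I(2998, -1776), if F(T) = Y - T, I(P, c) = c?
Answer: -2069/1776 ≈ -1.1650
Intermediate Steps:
v = -716 (v = (-953 + 601) - 364 = -352 - 364 = -716)
F(T) = 1353 - T
F(v)/I(2998, -1776) = (1353 - 1*(-716))/(-1776) = (1353 + 716)*(-1/1776) = 2069*(-1/1776) = -2069/1776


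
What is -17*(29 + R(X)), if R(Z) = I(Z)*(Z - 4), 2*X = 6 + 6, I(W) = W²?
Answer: -1717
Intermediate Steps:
X = 6 (X = (6 + 6)/2 = (½)*12 = 6)
R(Z) = Z²*(-4 + Z) (R(Z) = Z²*(Z - 4) = Z²*(-4 + Z))
-17*(29 + R(X)) = -17*(29 + 6²*(-4 + 6)) = -17*(29 + 36*2) = -17*(29 + 72) = -17*101 = -1717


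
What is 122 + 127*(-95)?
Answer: -11943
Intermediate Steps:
122 + 127*(-95) = 122 - 12065 = -11943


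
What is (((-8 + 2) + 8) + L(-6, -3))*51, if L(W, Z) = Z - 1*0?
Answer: -51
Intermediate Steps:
L(W, Z) = Z (L(W, Z) = Z + 0 = Z)
(((-8 + 2) + 8) + L(-6, -3))*51 = (((-8 + 2) + 8) - 3)*51 = ((-6 + 8) - 3)*51 = (2 - 3)*51 = -1*51 = -51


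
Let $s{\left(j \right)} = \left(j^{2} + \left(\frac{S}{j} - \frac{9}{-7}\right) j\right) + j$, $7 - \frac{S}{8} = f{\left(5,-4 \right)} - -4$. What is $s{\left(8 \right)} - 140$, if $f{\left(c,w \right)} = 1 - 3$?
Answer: $- \frac{124}{7} \approx -17.714$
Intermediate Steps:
$f{\left(c,w \right)} = -2$
$S = 40$ ($S = 56 - 8 \left(-2 - -4\right) = 56 - 8 \left(-2 + 4\right) = 56 - 16 = 40$)
$s{\left(j \right)} = j + j^{2} + j \left(\frac{9}{7} + \frac{40}{j}\right)$ ($s{\left(j \right)} = \left(j^{2} + \left(\frac{40}{j} - \frac{9}{-7}\right) j\right) + j = \left(j^{2} + \left(\frac{40}{j} - - \frac{9}{7}\right) j\right) + j = \left(j^{2} + \left(\frac{40}{j} + \frac{9}{7}\right) j\right) + j = \left(j^{2} + \left(\frac{9}{7} + \frac{40}{j}\right) j\right) + j = \left(j^{2} + j \left(\frac{9}{7} + \frac{40}{j}\right)\right) + j = j + j^{2} + j \left(\frac{9}{7} + \frac{40}{j}\right)$)
$s{\left(8 \right)} - 140 = \left(40 + 8^{2} + \frac{16}{7} \cdot 8\right) - 140 = \left(40 + 64 + \frac{128}{7}\right) - 140 = \frac{856}{7} - 140 = - \frac{124}{7}$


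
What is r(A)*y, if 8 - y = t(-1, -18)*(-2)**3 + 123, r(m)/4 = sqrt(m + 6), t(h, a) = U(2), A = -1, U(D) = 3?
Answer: -364*sqrt(5) ≈ -813.93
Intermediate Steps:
t(h, a) = 3
r(m) = 4*sqrt(6 + m) (r(m) = 4*sqrt(m + 6) = 4*sqrt(6 + m))
y = -91 (y = 8 - (3*(-2)**3 + 123) = 8 - (3*(-8) + 123) = 8 - (-24 + 123) = 8 - 1*99 = 8 - 99 = -91)
r(A)*y = (4*sqrt(6 - 1))*(-91) = (4*sqrt(5))*(-91) = -364*sqrt(5)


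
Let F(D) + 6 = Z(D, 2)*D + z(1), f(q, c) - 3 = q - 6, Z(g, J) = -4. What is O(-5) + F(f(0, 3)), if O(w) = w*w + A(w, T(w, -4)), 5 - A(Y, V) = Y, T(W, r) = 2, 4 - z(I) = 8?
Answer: 37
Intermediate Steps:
f(q, c) = -3 + q (f(q, c) = 3 + (q - 6) = 3 + (-6 + q) = -3 + q)
z(I) = -4 (z(I) = 4 - 1*8 = 4 - 8 = -4)
A(Y, V) = 5 - Y
F(D) = -10 - 4*D (F(D) = -6 + (-4*D - 4) = -6 + (-4 - 4*D) = -10 - 4*D)
O(w) = 5 + w² - w (O(w) = w*w + (5 - w) = w² + (5 - w) = 5 + w² - w)
O(-5) + F(f(0, 3)) = (5 + (-5)² - 1*(-5)) + (-10 - 4*(-3 + 0)) = (5 + 25 + 5) + (-10 - 4*(-3)) = 35 + (-10 + 12) = 35 + 2 = 37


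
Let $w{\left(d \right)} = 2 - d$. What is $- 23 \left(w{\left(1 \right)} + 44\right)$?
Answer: $-1035$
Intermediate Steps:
$- 23 \left(w{\left(1 \right)} + 44\right) = - 23 \left(\left(2 - 1\right) + 44\right) = - 23 \left(1 + 44\right) = \left(-23\right) 45 = -1035$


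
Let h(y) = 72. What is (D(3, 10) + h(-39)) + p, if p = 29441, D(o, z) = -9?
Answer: 29504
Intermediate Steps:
(D(3, 10) + h(-39)) + p = (-9 + 72) + 29441 = 63 + 29441 = 29504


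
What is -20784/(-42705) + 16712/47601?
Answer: 189225016/225866745 ≈ 0.83777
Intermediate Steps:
-20784/(-42705) + 16712/47601 = -20784*(-1/42705) + 16712*(1/47601) = 6928/14235 + 16712/47601 = 189225016/225866745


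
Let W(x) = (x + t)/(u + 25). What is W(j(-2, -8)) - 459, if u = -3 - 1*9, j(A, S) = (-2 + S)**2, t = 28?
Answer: -5839/13 ≈ -449.15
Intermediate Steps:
u = -12 (u = -3 - 9 = -12)
W(x) = 28/13 + x/13 (W(x) = (x + 28)/(-12 + 25) = (28 + x)/13 = (28 + x)*(1/13) = 28/13 + x/13)
W(j(-2, -8)) - 459 = (28/13 + (-2 - 8)**2/13) - 459 = (28/13 + (1/13)*(-10)**2) - 459 = (28/13 + (1/13)*100) - 459 = (28/13 + 100/13) - 459 = 128/13 - 459 = -5839/13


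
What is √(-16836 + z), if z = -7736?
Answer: 2*I*√6143 ≈ 156.75*I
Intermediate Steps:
√(-16836 + z) = √(-16836 - 7736) = √(-24572) = 2*I*√6143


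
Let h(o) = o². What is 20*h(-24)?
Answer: 11520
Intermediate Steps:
20*h(-24) = 20*(-24)² = 20*576 = 11520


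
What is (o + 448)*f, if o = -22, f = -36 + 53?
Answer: 7242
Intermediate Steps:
f = 17
(o + 448)*f = (-22 + 448)*17 = 426*17 = 7242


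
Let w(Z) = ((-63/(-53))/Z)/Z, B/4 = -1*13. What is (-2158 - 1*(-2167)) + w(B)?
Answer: 1289871/143312 ≈ 9.0004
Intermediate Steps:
B = -52 (B = 4*(-1*13) = 4*(-13) = -52)
w(Z) = 63/(53*Z²) (w(Z) = ((-63*(-1/53))/Z)/Z = (63/(53*Z))/Z = 63/(53*Z²))
(-2158 - 1*(-2167)) + w(B) = (-2158 - 1*(-2167)) + (63/53)/(-52)² = (-2158 + 2167) + (63/53)*(1/2704) = 9 + 63/143312 = 1289871/143312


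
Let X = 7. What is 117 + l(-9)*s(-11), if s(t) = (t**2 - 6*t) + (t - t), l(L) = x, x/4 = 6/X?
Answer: 5307/7 ≈ 758.14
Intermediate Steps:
x = 24/7 (x = 4*(6/7) = 24/7 ≈ 3.4286)
l(L) = 24/7
s(t) = t**2 - 6*t (s(t) = (t**2 - 6*t) + 0 = t**2 - 6*t)
117 + l(-9)*s(-11) = 117 + 24*(-11*(-6 - 11))/7 = 117 + 24*(-11*(-17))/7 = 117 + (24/7)*187 = 117 + 4488/7 = 5307/7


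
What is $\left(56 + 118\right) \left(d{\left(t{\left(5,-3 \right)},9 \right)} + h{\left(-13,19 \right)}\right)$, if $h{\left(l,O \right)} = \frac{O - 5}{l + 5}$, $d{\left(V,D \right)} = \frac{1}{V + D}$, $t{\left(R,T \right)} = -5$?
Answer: $-261$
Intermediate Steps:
$d{\left(V,D \right)} = \frac{1}{D + V}$
$h{\left(l,O \right)} = \frac{-5 + O}{5 + l}$
$\left(56 + 118\right) \left(d{\left(t{\left(5,-3 \right)},9 \right)} + h{\left(-13,19 \right)}\right) = \left(56 + 118\right) \left(\frac{1}{9 - 5} + \frac{-5 + 19}{5 - 13}\right) = 174 \left(\frac{1}{4} + \frac{1}{-8} \cdot 14\right) = 174 \left(\frac{1}{4} - \frac{7}{4}\right) = 174 \left(- \frac{3}{2}\right) = -261$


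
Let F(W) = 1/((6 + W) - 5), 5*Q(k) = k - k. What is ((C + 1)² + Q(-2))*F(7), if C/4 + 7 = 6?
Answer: 9/8 ≈ 1.1250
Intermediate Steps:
C = -4 (C = -28 + 4*6 = -28 + 24 = -4)
Q(k) = 0 (Q(k) = (k - k)/5 = (⅕)*0 = 0)
F(W) = 1/(1 + W)
((C + 1)² + Q(-2))*F(7) = ((-4 + 1)² + 0)/(1 + 7) = ((-3)² + 0)/8 = (9 + 0)*(⅛) = 9*(⅛) = 9/8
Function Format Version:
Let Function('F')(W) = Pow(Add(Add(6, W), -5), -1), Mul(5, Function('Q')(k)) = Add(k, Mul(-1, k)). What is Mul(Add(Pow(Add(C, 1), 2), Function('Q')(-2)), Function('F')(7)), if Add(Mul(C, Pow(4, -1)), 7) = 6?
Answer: Rational(9, 8) ≈ 1.1250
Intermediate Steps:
C = -4 (C = Add(-28, Mul(4, 6)) = Add(-28, 24) = -4)
Function('Q')(k) = 0 (Function('Q')(k) = Mul(Rational(1, 5), Add(k, Mul(-1, k))) = Mul(Rational(1, 5), 0) = 0)
Function('F')(W) = Pow(Add(1, W), -1)
Mul(Add(Pow(Add(C, 1), 2), Function('Q')(-2)), Function('F')(7)) = Mul(Add(Pow(Add(-4, 1), 2), 0), Pow(Add(1, 7), -1)) = Mul(Add(Pow(-3, 2), 0), Pow(8, -1)) = Mul(Add(9, 0), Rational(1, 8)) = Mul(9, Rational(1, 8)) = Rational(9, 8)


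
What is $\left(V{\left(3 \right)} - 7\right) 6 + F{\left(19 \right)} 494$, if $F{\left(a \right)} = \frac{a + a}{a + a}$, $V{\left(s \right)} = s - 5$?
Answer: $440$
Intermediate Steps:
$V{\left(s \right)} = -5 + s$
$F{\left(a \right)} = 1$ ($F{\left(a \right)} = \frac{2 a}{2 a} = 2 a \frac{1}{2 a} = 1$)
$\left(V{\left(3 \right)} - 7\right) 6 + F{\left(19 \right)} 494 = \left(\left(-5 + 3\right) - 7\right) 6 + 1 \cdot 494 = \left(-2 - 7\right) 6 + 494 = \left(-9\right) 6 + 494 = -54 + 494 = 440$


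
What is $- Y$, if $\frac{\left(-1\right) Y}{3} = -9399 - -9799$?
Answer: $1200$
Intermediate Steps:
$Y = -1200$ ($Y = - 3 \left(-9399 - -9799\right) = - 3 \left(-9399 + 9799\right) = \left(-3\right) 400 = -1200$)
$- Y = \left(-1\right) \left(-1200\right) = 1200$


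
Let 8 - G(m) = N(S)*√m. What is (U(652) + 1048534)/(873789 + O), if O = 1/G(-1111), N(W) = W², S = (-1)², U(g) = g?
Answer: 48963702347929/40778226972400 - 524593*I*√1111/448560496696400 ≈ 1.2007 - 3.8982e-8*I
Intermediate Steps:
S = 1
G(m) = 8 - √m (G(m) = 8 - 1²*√m = 8 - √m)
O = 1/(8 - I*√1111) (O = 1/(8 - √(-1111)) = 1/(8 - I*√1111) ≈ 0.0068085 + 0.028367*I)
(U(652) + 1048534)/(873789 + O) = (652 + 1048534)/(873789 + (8/1175 + I*√1111/1175)) = 1049186/(1026702083/1175 + I*√1111/1175)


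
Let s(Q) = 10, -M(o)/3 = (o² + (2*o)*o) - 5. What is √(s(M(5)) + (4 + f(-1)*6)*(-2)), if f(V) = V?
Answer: √14 ≈ 3.7417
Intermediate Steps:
M(o) = 15 - 9*o² (M(o) = -3*((o² + (2*o)*o) - 5) = -3*((o² + 2*o²) - 5) = -3*(3*o² - 5) = -3*(-5 + 3*o²) = 15 - 9*o²)
√(s(M(5)) + (4 + f(-1)*6)*(-2)) = √(10 + (4 - 1*6)*(-2)) = √(10 + (4 - 6)*(-2)) = √(10 - 2*(-2)) = √(10 + 4) = √14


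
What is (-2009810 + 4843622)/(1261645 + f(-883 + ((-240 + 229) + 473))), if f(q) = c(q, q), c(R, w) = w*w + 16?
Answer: 157434/79939 ≈ 1.9694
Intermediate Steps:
c(R, w) = 16 + w² (c(R, w) = w² + 16 = 16 + w²)
f(q) = 16 + q²
(-2009810 + 4843622)/(1261645 + f(-883 + ((-240 + 229) + 473))) = (-2009810 + 4843622)/(1261645 + (16 + (-883 + ((-240 + 229) + 473))²)) = 2833812/(1261645 + (16 + (-883 + (-11 + 473))²)) = 2833812/(1261645 + (16 + (-883 + 462)²)) = 2833812/(1261645 + (16 + (-421)²)) = 2833812/(1261645 + (16 + 177241)) = 2833812/(1261645 + 177257) = 2833812/1438902 = 2833812*(1/1438902) = 157434/79939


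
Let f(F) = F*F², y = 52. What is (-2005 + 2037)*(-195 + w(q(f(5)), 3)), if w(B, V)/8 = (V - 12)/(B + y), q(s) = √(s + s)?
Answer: -2572128/409 + 1920*√10/409 ≈ -6274.0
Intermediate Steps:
f(F) = F³
q(s) = √2*√s (q(s) = √(2*s) = √2*√s)
w(B, V) = 8*(-12 + V)/(52 + B) (w(B, V) = 8*((V - 12)/(B + 52)) = 8*((-12 + V)/(52 + B)) = 8*(-12 + V)/(52 + B))
(-2005 + 2037)*(-195 + w(q(f(5)), 3)) = (-2005 + 2037)*(-195 + 8*(-12 + 3)/(52 + √2*√(5³))) = 32*(-195 + 8*(-9)/(52 + √2*√125)) = 32*(-195 + 8*(-9)/(52 + √2*(5*√5))) = 32*(-195 + 8*(-9)/(52 + 5*√10)) = 32*(-195 - 72/(52 + 5*√10)) = -6240 - 2304/(52 + 5*√10)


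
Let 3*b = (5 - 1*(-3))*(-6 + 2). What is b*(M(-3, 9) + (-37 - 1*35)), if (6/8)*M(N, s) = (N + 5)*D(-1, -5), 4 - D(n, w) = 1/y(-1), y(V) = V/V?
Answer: 2048/3 ≈ 682.67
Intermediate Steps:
y(V) = 1
D(n, w) = 3 (D(n, w) = 4 - 1/1 = 4 - 1*1 = 4 - 1 = 3)
M(N, s) = 20 + 4*N (M(N, s) = 4*((N + 5)*3)/3 = 4*((5 + N)*3)/3 = 4*(15 + 3*N)/3 = 20 + 4*N)
b = -32/3 (b = ((5 - 1*(-3))*(-6 + 2))/3 = ((5 + 3)*(-4))/3 = (8*(-4))/3 = (1/3)*(-32) = -32/3 ≈ -10.667)
b*(M(-3, 9) + (-37 - 1*35)) = -32*((20 + 4*(-3)) + (-37 - 1*35))/3 = -32*((20 - 12) + (-37 - 35))/3 = -32*(8 - 72)/3 = -32/3*(-64) = 2048/3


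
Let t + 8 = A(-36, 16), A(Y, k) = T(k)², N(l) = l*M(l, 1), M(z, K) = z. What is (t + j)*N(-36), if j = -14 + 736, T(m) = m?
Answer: 1257120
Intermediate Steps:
N(l) = l² (N(l) = l*l = l²)
A(Y, k) = k²
j = 722
t = 248 (t = -8 + 16² = -8 + 256 = 248)
(t + j)*N(-36) = (248 + 722)*(-36)² = 970*1296 = 1257120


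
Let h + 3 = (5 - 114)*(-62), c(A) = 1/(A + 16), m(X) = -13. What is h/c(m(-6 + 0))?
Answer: 20265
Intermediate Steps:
c(A) = 1/(16 + A)
h = 6755 (h = -3 + (5 - 114)*(-62) = -3 - 109*(-62) = -3 + 6758 = 6755)
h/c(m(-6 + 0)) = 6755/(1/(16 - 13)) = 6755/(1/3) = 6755/(⅓) = 6755*3 = 20265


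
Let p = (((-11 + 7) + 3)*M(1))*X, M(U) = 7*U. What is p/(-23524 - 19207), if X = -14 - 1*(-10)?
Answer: -28/42731 ≈ -0.00065526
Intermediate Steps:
X = -4 (X = -14 + 10 = -4)
p = 28 (p = (((-11 + 7) + 3)*(7*1))*(-4) = ((-4 + 3)*7)*(-4) = -1*7*(-4) = -7*(-4) = 28)
p/(-23524 - 19207) = 28/(-23524 - 19207) = 28/(-42731) = 28*(-1/42731) = -28/42731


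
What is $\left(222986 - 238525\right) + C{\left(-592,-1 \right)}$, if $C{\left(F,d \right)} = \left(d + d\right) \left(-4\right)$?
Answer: $-15531$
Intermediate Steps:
$C{\left(F,d \right)} = - 8 d$ ($C{\left(F,d \right)} = 2 d \left(-4\right) = - 8 d$)
$\left(222986 - 238525\right) + C{\left(-592,-1 \right)} = \left(222986 - 238525\right) - -8 = \left(222986 - 238525\right) + 8 = -15539 + 8 = -15531$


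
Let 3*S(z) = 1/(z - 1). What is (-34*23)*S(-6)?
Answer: 782/21 ≈ 37.238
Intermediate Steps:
S(z) = 1/(3*(-1 + z)) (S(z) = 1/(3*(z - 1)) = 1/(3*(-1 + z)))
(-34*23)*S(-6) = (-34*23)*(1/(3*(-1 - 6))) = -782/(3*(-7)) = -782*(-1)/(3*7) = -782*(-1/21) = 782/21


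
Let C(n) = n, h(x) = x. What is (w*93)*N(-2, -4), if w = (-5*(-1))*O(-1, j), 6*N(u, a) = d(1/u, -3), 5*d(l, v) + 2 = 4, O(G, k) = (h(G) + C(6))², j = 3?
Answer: 775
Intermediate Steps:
O(G, k) = (6 + G)² (O(G, k) = (G + 6)² = (6 + G)²)
d(l, v) = ⅖ (d(l, v) = -⅖ + (⅕)*4 = -⅖ + ⅘ = ⅖)
N(u, a) = 1/15 (N(u, a) = (⅙)*(⅖) = 1/15)
w = 125 (w = (-5*(-1))*(6 - 1)² = 5*5² = 5*25 = 125)
(w*93)*N(-2, -4) = (125*93)*(1/15) = 11625*(1/15) = 775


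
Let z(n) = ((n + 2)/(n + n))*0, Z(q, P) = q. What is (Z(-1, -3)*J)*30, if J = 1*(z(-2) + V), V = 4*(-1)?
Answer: 120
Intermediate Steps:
z(n) = 0 (z(n) = ((2 + n)/((2*n)))*0 = ((2 + n)*(1/(2*n)))*0 = ((2 + n)/(2*n))*0 = 0)
V = -4
J = -4 (J = 1*(0 - 4) = 1*(-4) = -4)
(Z(-1, -3)*J)*30 = -1*(-4)*30 = 4*30 = 120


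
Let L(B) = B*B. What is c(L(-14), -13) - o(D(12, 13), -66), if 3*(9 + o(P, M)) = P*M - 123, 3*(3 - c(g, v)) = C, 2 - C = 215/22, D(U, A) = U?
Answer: 7031/22 ≈ 319.59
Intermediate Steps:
L(B) = B**2
C = -171/22 (C = 2 - 215/22 = -171/22 ≈ -7.7727)
c(g, v) = 123/22 (c(g, v) = 3 - 1/3*(-171/22) = 3 + 57/22 = 123/22)
o(P, M) = -50 + M*P/3 (o(P, M) = -9 + (P*M - 123)/3 = -9 + (M*P - 123)/3 = -9 + (-123 + M*P)/3 = -9 + (-41 + M*P/3) = -50 + M*P/3)
c(L(-14), -13) - o(D(12, 13), -66) = 123/22 - (-50 + (1/3)*(-66)*12) = 123/22 - (-50 - 264) = 123/22 - 1*(-314) = 123/22 + 314 = 7031/22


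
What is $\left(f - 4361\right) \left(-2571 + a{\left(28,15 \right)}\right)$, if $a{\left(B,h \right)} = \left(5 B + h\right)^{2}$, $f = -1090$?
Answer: $-116945754$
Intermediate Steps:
$a{\left(B,h \right)} = \left(h + 5 B\right)^{2}$
$\left(f - 4361\right) \left(-2571 + a{\left(28,15 \right)}\right) = \left(-1090 - 4361\right) \left(-2571 + \left(15 + 5 \cdot 28\right)^{2}\right) = - 5451 \left(-2571 + \left(15 + 140\right)^{2}\right) = - 5451 \left(-2571 + 155^{2}\right) = - 5451 \left(-2571 + 24025\right) = \left(-5451\right) 21454 = -116945754$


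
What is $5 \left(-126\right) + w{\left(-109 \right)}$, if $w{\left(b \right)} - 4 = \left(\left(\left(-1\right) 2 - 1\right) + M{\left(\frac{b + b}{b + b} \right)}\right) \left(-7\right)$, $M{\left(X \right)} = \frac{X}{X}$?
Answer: $-612$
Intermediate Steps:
$M{\left(X \right)} = 1$
$w{\left(b \right)} = 18$ ($w{\left(b \right)} = 4 + \left(\left(\left(-1\right) 2 - 1\right) + 1\right) \left(-7\right) = 4 + \left(\left(-2 - 1\right) + 1\right) \left(-7\right) = 4 + \left(-3 + 1\right) \left(-7\right) = 4 - -14 = 4 + 14 = 18$)
$5 \left(-126\right) + w{\left(-109 \right)} = 5 \left(-126\right) + 18 = -630 + 18 = -612$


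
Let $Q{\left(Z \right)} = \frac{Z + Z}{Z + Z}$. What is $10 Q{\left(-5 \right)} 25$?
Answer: $250$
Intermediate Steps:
$Q{\left(Z \right)} = 1$ ($Q{\left(Z \right)} = \frac{2 Z}{2 Z} = 2 Z \frac{1}{2 Z} = 1$)
$10 Q{\left(-5 \right)} 25 = 10 \cdot 1 \cdot 25 = 10 \cdot 25 = 250$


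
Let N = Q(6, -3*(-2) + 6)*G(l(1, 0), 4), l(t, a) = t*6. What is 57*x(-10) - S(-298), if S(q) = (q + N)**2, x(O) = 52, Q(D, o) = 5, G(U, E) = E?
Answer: -74320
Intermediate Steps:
l(t, a) = 6*t
N = 20 (N = 5*4 = 20)
S(q) = (20 + q)**2 (S(q) = (q + 20)**2 = (20 + q)**2)
57*x(-10) - S(-298) = 57*52 - (20 - 298)**2 = 2964 - 1*(-278)**2 = 2964 - 1*77284 = 2964 - 77284 = -74320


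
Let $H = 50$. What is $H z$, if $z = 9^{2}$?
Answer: $4050$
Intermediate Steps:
$z = 81$
$H z = 50 \cdot 81 = 4050$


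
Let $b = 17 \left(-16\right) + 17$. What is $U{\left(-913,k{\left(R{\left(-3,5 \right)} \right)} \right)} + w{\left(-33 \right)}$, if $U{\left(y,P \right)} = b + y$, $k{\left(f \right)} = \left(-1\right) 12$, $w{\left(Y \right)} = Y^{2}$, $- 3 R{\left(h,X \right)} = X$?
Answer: $-79$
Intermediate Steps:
$R{\left(h,X \right)} = - \frac{X}{3}$
$b = -255$ ($b = -272 + 17 = -255$)
$k{\left(f \right)} = -12$
$U{\left(y,P \right)} = -255 + y$
$U{\left(-913,k{\left(R{\left(-3,5 \right)} \right)} \right)} + w{\left(-33 \right)} = \left(-255 - 913\right) + \left(-33\right)^{2} = -1168 + 1089 = -79$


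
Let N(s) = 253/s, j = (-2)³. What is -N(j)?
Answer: 253/8 ≈ 31.625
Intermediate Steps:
j = -8
-N(j) = -253/(-8) = -253*(-1)/8 = -1*(-253/8) = 253/8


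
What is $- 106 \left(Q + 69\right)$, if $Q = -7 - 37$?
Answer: $-2650$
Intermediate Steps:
$Q = -44$
$- 106 \left(Q + 69\right) = - 106 \left(-44 + 69\right) = \left(-106\right) 25 = -2650$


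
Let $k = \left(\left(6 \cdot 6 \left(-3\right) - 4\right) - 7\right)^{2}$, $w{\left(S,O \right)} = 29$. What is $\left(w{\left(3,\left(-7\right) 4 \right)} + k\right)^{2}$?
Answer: $201356100$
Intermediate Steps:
$k = 14161$ ($k = \left(\left(36 \left(-3\right) - 4\right) - 7\right)^{2} = \left(\left(-108 - 4\right) - 7\right)^{2} = \left(-112 - 7\right)^{2} = \left(-119\right)^{2} = 14161$)
$\left(w{\left(3,\left(-7\right) 4 \right)} + k\right)^{2} = \left(29 + 14161\right)^{2} = 14190^{2} = 201356100$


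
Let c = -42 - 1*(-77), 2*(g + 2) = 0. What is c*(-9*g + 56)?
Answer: 2590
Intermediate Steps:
g = -2 (g = -2 + (½)*0 = -2 + 0 = -2)
c = 35 (c = -42 + 77 = 35)
c*(-9*g + 56) = 35*(-9*(-2) + 56) = 35*(18 + 56) = 35*74 = 2590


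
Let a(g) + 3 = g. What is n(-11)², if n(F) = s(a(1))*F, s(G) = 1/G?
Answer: 121/4 ≈ 30.250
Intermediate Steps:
a(g) = -3 + g
n(F) = -F/2 (n(F) = F/(-3 + 1) = F/(-2) = -F/2)
n(-11)² = (-½*(-11))² = (11/2)² = 121/4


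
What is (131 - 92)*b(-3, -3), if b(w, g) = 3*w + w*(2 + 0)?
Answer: -585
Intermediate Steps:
b(w, g) = 5*w (b(w, g) = 3*w + w*2 = 3*w + 2*w = 5*w)
(131 - 92)*b(-3, -3) = (131 - 92)*(5*(-3)) = 39*(-15) = -585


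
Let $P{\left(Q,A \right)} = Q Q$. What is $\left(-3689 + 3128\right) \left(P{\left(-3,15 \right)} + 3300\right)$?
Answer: $-1856349$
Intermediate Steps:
$P{\left(Q,A \right)} = Q^{2}$
$\left(-3689 + 3128\right) \left(P{\left(-3,15 \right)} + 3300\right) = \left(-3689 + 3128\right) \left(\left(-3\right)^{2} + 3300\right) = - 561 \left(9 + 3300\right) = \left(-561\right) 3309 = -1856349$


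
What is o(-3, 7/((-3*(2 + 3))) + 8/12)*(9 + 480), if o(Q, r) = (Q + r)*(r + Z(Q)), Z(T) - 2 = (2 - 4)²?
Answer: -212226/25 ≈ -8489.0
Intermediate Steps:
Z(T) = 6 (Z(T) = 2 + (2 - 4)² = 2 + (-2)² = 2 + 4 = 6)
o(Q, r) = (6 + r)*(Q + r) (o(Q, r) = (Q + r)*(r + 6) = (Q + r)*(6 + r) = (6 + r)*(Q + r))
o(-3, 7/((-3*(2 + 3))) + 8/12)*(9 + 480) = ((7/((-3*(2 + 3))) + 8/12)² + 6*(-3) + 6*(7/((-3*(2 + 3))) + 8/12) - 3*(7/((-3*(2 + 3))) + 8/12))*(9 + 480) = ((7/((-3*5)) + 8*(1/12))² - 18 + 6*(7/((-3*5)) + 8*(1/12)) - 3*(7/((-3*5)) + 8*(1/12)))*489 = ((7/(-15) + ⅔)² - 18 + 6*(7/(-15) + ⅔) - 3*(7/(-15) + ⅔))*489 = ((7*(-1/15) + ⅔)² - 18 + 6*(7*(-1/15) + ⅔) - 3*(7*(-1/15) + ⅔))*489 = ((-7/15 + ⅔)² - 18 + 6*(-7/15 + ⅔) - 3*(-7/15 + ⅔))*489 = ((⅕)² - 18 + 6*(⅕) - 3*⅕)*489 = (1/25 - 18 + 6/5 - ⅗)*489 = -434/25*489 = -212226/25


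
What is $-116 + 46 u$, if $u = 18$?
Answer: $712$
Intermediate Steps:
$-116 + 46 u = -116 + 46 \cdot 18 = -116 + 828 = 712$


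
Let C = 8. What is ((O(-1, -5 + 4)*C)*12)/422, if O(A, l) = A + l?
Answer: -96/211 ≈ -0.45498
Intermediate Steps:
((O(-1, -5 + 4)*C)*12)/422 = (((-1 + (-5 + 4))*8)*12)/422 = (((-1 - 1)*8)*12)*(1/422) = (-2*8*12)*(1/422) = -16*12*(1/422) = -192*1/422 = -96/211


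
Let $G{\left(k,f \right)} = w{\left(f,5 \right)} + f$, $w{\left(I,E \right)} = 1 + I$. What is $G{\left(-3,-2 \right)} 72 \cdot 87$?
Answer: $-18792$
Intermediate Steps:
$G{\left(k,f \right)} = 1 + 2 f$ ($G{\left(k,f \right)} = \left(1 + f\right) + f = 1 + 2 f$)
$G{\left(-3,-2 \right)} 72 \cdot 87 = \left(1 + 2 \left(-2\right)\right) 72 \cdot 87 = \left(1 - 4\right) 72 \cdot 87 = \left(-3\right) 72 \cdot 87 = \left(-216\right) 87 = -18792$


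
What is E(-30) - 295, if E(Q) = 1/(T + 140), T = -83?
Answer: -16814/57 ≈ -294.98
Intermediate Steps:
E(Q) = 1/57 (E(Q) = 1/(-83 + 140) = 1/57)
E(-30) - 295 = 1/57 - 295 = -16814/57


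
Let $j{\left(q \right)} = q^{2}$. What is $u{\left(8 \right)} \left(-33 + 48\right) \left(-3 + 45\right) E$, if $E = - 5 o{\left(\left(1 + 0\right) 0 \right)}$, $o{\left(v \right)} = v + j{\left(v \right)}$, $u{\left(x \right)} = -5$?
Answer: $0$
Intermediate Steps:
$o{\left(v \right)} = v + v^{2}$
$E = 0$ ($E = - 5 \left(1 + 0\right) 0 \left(1 + \left(1 + 0\right) 0\right) = - 5 \cdot 1 \cdot 0 \left(1 + 1 \cdot 0\right) = - 5 \cdot 0 \left(1 + 0\right) = - 5 \cdot 0 \cdot 1 = \left(-5\right) 0 = 0$)
$u{\left(8 \right)} \left(-33 + 48\right) \left(-3 + 45\right) E = - 5 \left(-33 + 48\right) \left(-3 + 45\right) 0 = - 5 \cdot 15 \cdot 42 \cdot 0 = \left(-5\right) 630 \cdot 0 = \left(-3150\right) 0 = 0$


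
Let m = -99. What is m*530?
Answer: -52470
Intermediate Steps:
m*530 = -99*530 = -52470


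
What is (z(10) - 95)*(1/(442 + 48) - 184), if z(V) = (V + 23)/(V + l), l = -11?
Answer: 5770176/245 ≈ 23552.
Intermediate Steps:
z(V) = (23 + V)/(-11 + V) (z(V) = (V + 23)/(V - 11) = (23 + V)/(-11 + V))
(z(10) - 95)*(1/(442 + 48) - 184) = ((23 + 10)/(-11 + 10) - 95)*(1/(442 + 48) - 184) = (33/(-1) - 95)*(1/490 - 184) = (-1*33 - 95)*(1/490 - 184) = (-33 - 95)*(-90159/490) = -128*(-90159/490) = 5770176/245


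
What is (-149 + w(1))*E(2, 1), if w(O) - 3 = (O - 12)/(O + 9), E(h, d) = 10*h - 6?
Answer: -10297/5 ≈ -2059.4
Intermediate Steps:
E(h, d) = -6 + 10*h
w(O) = 3 + (-12 + O)/(9 + O) (w(O) = 3 + (O - 12)/(O + 9) = 3 + (-12 + O)/(9 + O))
(-149 + w(1))*E(2, 1) = (-149 + (15 + 4*1)/(9 + 1))*(-6 + 10*2) = (-149 + (15 + 4)/10)*(-6 + 20) = (-149 + (1/10)*19)*14 = (-149 + 19/10)*14 = -1471/10*14 = -10297/5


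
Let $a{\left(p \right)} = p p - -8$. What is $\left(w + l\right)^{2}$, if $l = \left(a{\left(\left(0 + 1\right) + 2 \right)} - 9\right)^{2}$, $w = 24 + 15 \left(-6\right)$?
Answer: $4$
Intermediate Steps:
$a{\left(p \right)} = 8 + p^{2}$ ($a{\left(p \right)} = p^{2} + 8 = 8 + p^{2}$)
$w = -66$ ($w = 24 - 90 = -66$)
$l = 64$ ($l = \left(\left(8 + \left(\left(0 + 1\right) + 2\right)^{2}\right) - 9\right)^{2} = \left(\left(8 + \left(1 + 2\right)^{2}\right) - 9\right)^{2} = \left(\left(8 + 3^{2}\right) - 9\right)^{2} = \left(\left(8 + 9\right) - 9\right)^{2} = \left(17 - 9\right)^{2} = 8^{2} = 64$)
$\left(w + l\right)^{2} = \left(-66 + 64\right)^{2} = \left(-2\right)^{2} = 4$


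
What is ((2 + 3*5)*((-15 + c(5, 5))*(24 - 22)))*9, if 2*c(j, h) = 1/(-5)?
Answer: -23103/5 ≈ -4620.6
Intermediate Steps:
c(j, h) = -⅒ (c(j, h) = (½)/(-5) = (½)*(-⅕) = -⅒)
((2 + 3*5)*((-15 + c(5, 5))*(24 - 22)))*9 = ((2 + 3*5)*((-15 - ⅒)*(24 - 22)))*9 = ((2 + 15)*(-151/10*2))*9 = (17*(-151/5))*9 = -2567/5*9 = -23103/5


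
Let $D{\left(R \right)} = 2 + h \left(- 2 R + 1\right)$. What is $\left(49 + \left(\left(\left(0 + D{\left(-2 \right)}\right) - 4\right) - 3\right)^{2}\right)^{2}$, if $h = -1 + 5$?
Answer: $75076$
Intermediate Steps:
$h = 4$
$D{\left(R \right)} = 6 - 8 R$ ($D{\left(R \right)} = 2 + 4 \left(- 2 R + 1\right) = 2 + 4 \left(1 - 2 R\right) = 2 - \left(-4 + 8 R\right) = 6 - 8 R$)
$\left(49 + \left(\left(\left(0 + D{\left(-2 \right)}\right) - 4\right) - 3\right)^{2}\right)^{2} = \left(49 + \left(\left(\left(0 + \left(6 - -16\right)\right) - 4\right) - 3\right)^{2}\right)^{2} = \left(49 + \left(\left(\left(0 + \left(6 + 16\right)\right) - 4\right) - 3\right)^{2}\right)^{2} = \left(49 + \left(\left(\left(0 + 22\right) - 4\right) - 3\right)^{2}\right)^{2} = \left(49 + \left(\left(22 - 4\right) - 3\right)^{2}\right)^{2} = \left(49 + \left(18 - 3\right)^{2}\right)^{2} = \left(49 + 15^{2}\right)^{2} = \left(49 + 225\right)^{2} = 274^{2} = 75076$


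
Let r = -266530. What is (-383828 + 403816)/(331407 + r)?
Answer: 19988/64877 ≈ 0.30809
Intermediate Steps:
(-383828 + 403816)/(331407 + r) = (-383828 + 403816)/(331407 - 266530) = 19988/64877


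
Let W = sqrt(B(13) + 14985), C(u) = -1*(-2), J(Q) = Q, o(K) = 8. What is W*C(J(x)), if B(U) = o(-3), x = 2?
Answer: 2*sqrt(14993) ≈ 244.89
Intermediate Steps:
B(U) = 8
C(u) = 2
W = sqrt(14993) (W = sqrt(8 + 14985) = sqrt(14993) ≈ 122.45)
W*C(J(x)) = sqrt(14993)*2 = 2*sqrt(14993)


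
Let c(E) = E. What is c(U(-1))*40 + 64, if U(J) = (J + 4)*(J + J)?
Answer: -176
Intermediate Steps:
U(J) = 2*J*(4 + J) (U(J) = (4 + J)*(2*J) = 2*J*(4 + J))
c(U(-1))*40 + 64 = (2*(-1)*(4 - 1))*40 + 64 = (2*(-1)*3)*40 + 64 = -6*40 + 64 = -240 + 64 = -176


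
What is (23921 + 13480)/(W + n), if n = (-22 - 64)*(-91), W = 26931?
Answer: 37401/34757 ≈ 1.0761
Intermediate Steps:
n = 7826 (n = -86*(-91) = 7826)
(23921 + 13480)/(W + n) = (23921 + 13480)/(26931 + 7826) = 37401/34757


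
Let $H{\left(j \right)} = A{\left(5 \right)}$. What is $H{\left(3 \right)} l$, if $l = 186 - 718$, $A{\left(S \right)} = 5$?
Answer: $-2660$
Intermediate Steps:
$l = -532$
$H{\left(j \right)} = 5$
$H{\left(3 \right)} l = 5 \left(-532\right) = -2660$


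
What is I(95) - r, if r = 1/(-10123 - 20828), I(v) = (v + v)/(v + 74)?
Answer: 5880859/5230719 ≈ 1.1243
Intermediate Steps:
I(v) = 2*v/(74 + v) (I(v) = (2*v)/(74 + v) = 2*v/(74 + v))
r = -1/30951 (r = 1/(-30951) = -1/30951 ≈ -3.2309e-5)
I(95) - r = 2*95/(74 + 95) - 1*(-1/30951) = 2*95/169 + 1/30951 = 2*95*(1/169) + 1/30951 = 190/169 + 1/30951 = 5880859/5230719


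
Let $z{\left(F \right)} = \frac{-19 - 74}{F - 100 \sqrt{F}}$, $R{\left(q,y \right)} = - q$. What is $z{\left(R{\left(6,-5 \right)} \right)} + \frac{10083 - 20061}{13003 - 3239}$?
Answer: $- \frac{12366477}{12212323} - \frac{775 i \sqrt{6}}{5003} \approx -1.0126 - 0.37944 i$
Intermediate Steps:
$z{\left(F \right)} = - \frac{93}{F - 100 \sqrt{F}}$
$z{\left(R{\left(6,-5 \right)} \right)} + \frac{10083 - 20061}{13003 - 3239} = \frac{93}{- \left(-1\right) 6 + 100 \sqrt{\left(-1\right) 6}} + \frac{10083 - 20061}{13003 - 3239} = \frac{93}{\left(-1\right) \left(-6\right) + 100 \sqrt{-6}} - \frac{9978}{9764} = \frac{93}{6 + 100 i \sqrt{6}} - \frac{4989}{4882} = - \frac{4989}{4882} + \frac{93}{6 + 100 i \sqrt{6}}$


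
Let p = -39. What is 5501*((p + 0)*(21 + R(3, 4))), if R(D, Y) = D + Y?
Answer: -6007092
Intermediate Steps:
5501*((p + 0)*(21 + R(3, 4))) = 5501*((-39 + 0)*(21 + (3 + 4))) = 5501*(-39*(21 + 7)) = 5501*(-39*28) = 5501*(-1092) = -6007092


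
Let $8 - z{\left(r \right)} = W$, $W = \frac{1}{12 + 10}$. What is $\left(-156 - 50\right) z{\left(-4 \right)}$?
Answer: $- \frac{18025}{11} \approx -1638.6$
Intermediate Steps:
$W = \frac{1}{22} \approx 0.045455$
$z{\left(r \right)} = \frac{175}{22}$ ($z{\left(r \right)} = 8 - \frac{1}{22} = \frac{175}{22}$)
$\left(-156 - 50\right) z{\left(-4 \right)} = \left(-156 - 50\right) \frac{175}{22} = \left(-206\right) \frac{175}{22} = - \frac{18025}{11}$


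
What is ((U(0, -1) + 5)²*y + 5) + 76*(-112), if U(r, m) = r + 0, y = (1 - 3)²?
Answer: -8407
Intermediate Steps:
y = 4 (y = (-2)² = 4)
U(r, m) = r
((U(0, -1) + 5)²*y + 5) + 76*(-112) = ((0 + 5)²*4 + 5) + 76*(-112) = (5²*4 + 5) - 8512 = (25*4 + 5) - 8512 = (100 + 5) - 8512 = 105 - 8512 = -8407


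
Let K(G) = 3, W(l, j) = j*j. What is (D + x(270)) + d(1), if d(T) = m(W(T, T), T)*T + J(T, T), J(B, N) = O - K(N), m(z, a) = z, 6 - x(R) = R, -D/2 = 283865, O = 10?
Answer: -567986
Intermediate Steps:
D = -567730 (D = -2*283865 = -567730)
x(R) = 6 - R
W(l, j) = j²
J(B, N) = 7 (J(B, N) = 10 - 1*3 = 10 - 3 = 7)
d(T) = 7 + T³ (d(T) = T²*T + 7 = T³ + 7 = 7 + T³)
(D + x(270)) + d(1) = (-567730 + (6 - 1*270)) + (7 + 1³) = (-567730 + (6 - 270)) + (7 + 1) = (-567730 - 264) + 8 = -567994 + 8 = -567986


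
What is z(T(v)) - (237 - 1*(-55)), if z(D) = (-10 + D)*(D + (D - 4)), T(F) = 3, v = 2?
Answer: -306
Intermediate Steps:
z(D) = (-10 + D)*(-4 + 2*D) (z(D) = (-10 + D)*(D + (-4 + D)) = (-10 + D)*(-4 + 2*D))
z(T(v)) - (237 - 1*(-55)) = (40 - 24*3 + 2*3²) - (237 - 1*(-55)) = (40 - 72 + 2*9) - (237 + 55) = (40 - 72 + 18) - 1*292 = -14 - 292 = -306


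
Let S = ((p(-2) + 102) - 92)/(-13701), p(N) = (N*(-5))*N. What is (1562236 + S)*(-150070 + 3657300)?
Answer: 75069436394074580/13701 ≈ 5.4791e+12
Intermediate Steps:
p(N) = -5*N² (p(N) = (-5*N)*N = -5*N²)
S = 10/13701 (S = ((-5*(-2)² + 102) - 92)/(-13701) = ((-5*4 + 102) - 92)*(-1/13701) = ((-20 + 102) - 92)*(-1/13701) = (82 - 92)*(-1/13701) = -10*(-1/13701) = 10/13701 ≈ 0.00072987)
(1562236 + S)*(-150070 + 3657300) = (1562236 + 10/13701)*(-150070 + 3657300) = (21404195446/13701)*3507230 = 75069436394074580/13701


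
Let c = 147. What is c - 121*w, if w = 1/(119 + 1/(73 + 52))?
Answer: 2171647/14876 ≈ 145.98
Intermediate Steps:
w = 125/14876 (w = 1/(119 + 1/125) = 1/(14876/125) = 125/14876 ≈ 0.0084028)
c - 121*w = 147 - 121*125/14876 = 147 - 15125/14876 = 2171647/14876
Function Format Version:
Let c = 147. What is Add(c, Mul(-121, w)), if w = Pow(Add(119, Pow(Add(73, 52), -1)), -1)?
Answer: Rational(2171647, 14876) ≈ 145.98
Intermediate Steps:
w = Rational(125, 14876) (w = Pow(Add(119, Pow(125, -1)), -1) = Pow(Add(119, Rational(1, 125)), -1) = Pow(Rational(14876, 125), -1) = Rational(125, 14876) ≈ 0.0084028)
Add(c, Mul(-121, w)) = Add(147, Mul(-121, Rational(125, 14876))) = Add(147, Rational(-15125, 14876)) = Rational(2171647, 14876)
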